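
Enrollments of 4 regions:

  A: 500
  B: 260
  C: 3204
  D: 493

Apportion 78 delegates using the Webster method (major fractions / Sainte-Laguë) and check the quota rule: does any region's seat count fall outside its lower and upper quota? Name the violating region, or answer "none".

Standard quotas: A 8.750, B 4.550, C 56.072, D 8.628.
Webster allocation: A 9, B 5, C 55, D 9.
C has quota 56.072 (lower 56, upper 57) but receives 55 — outside the quota interval.

C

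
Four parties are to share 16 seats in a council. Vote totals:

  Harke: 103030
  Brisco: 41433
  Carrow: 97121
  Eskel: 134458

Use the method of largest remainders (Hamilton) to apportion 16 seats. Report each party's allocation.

Total 376042; standard divisor 376042/16 ≈ 23502.625.
Standard quotas: Harke 4.3838, Brisco 1.7629, Carrow 4.1323, Eskel 5.7210.
Lower quotas: Harke 4, Brisco 1, Carrow 4, Eskel 5 (sum 14, leaving 2 seats).
Remainders in descending order: Brisco 0.7629, Eskel 0.7210, Harke 0.3838, Carrow 0.1323.
Largest remainders: Brisco, Eskel receive the extra seats.

Harke 4, Brisco 2, Carrow 4, Eskel 6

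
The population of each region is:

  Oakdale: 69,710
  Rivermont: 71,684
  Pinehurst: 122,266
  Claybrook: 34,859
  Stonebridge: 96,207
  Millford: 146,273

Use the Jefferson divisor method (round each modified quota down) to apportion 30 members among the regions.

Standard divisor 540999/30 ≈ 18033.3; standard quotas: Oakdale 3.866, Rivermont 3.975, Pinehurst 6.780, Claybrook 1.933, Stonebridge 5.335, Millford 8.111.
Rounding down gives 3, 3, 6, 1, 5, 8 = 26 seats, so the divisor must be adjusted.
With modified divisor 16800: modified quotas Oakdale 4.149, Rivermont 4.267, Pinehurst 7.278, Claybrook 2.075, Stonebridge 5.727, Millford 8.707.
Rounding down: Oakdale 4, Rivermont 4, Pinehurst 7, Claybrook 2, Stonebridge 5, Millford 8 (total 30).

Oakdale 4; Rivermont 4; Pinehurst 7; Claybrook 2; Stonebridge 5; Millford 8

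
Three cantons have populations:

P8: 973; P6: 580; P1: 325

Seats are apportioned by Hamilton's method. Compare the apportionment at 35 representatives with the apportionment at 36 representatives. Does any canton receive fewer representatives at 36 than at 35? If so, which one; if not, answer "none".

none

At 35 seats: P8 18, P6 11, P1 6.
At 36 seats: P8 19, P6 11, P1 6.
No canton's allocation decreased.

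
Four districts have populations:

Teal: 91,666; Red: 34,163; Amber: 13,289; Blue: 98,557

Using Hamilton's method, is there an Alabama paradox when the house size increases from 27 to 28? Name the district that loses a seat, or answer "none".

At 27 seats: Teal 10, Red 4, Amber 2, Blue 11.
At 28 seats: Teal 11, Red 4, Amber 1, Blue 12.
Amber drops from 2 to 1.

Amber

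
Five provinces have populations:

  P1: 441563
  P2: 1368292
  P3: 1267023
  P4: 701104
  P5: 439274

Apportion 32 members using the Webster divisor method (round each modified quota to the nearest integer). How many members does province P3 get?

10

Standard divisor 4217256/32 ≈ 131789.25; standard quotas: P1 3.351, P2 10.382, P3 9.614, P4 5.320, P5 3.333.
Rounding to the nearest integer gives 3, 10, 10, 5, 3 = 31 seats, so the divisor must be adjusted.
With modified divisor 128900: modified quotas P1 3.426, P2 10.615, P3 9.830, P4 5.439, P5 3.408.
Rounding to the nearest integer: P1 3, P2 11, P3 10, P4 5, P5 3 (total 32).
P3 receives 10.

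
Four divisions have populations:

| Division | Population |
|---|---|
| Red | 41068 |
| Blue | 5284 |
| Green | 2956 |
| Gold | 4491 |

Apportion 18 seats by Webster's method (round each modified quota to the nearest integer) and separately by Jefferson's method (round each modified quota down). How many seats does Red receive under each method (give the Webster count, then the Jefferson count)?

Webster: Red 14, Blue 2, Green 1, Gold 1.
Jefferson: Red 15, Blue 1, Green 1, Gold 1.
Red gets 14 under Webster and 15 under Jefferson.

14 and 15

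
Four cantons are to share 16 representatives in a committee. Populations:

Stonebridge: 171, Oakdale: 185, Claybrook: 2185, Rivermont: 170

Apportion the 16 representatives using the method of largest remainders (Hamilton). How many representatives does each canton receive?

The standard divisor is 2711/16 ≈ 169.438.
Standard quotas: Stonebridge 1.009, Oakdale 1.092, Claybrook 12.896, Rivermont 1.003.
Lower quotas: Stonebridge 1, Oakdale 1, Claybrook 12, Rivermont 1 (sum 15, leaving 1 seat).
Remainders in descending order: Claybrook 0.896, Oakdale 0.092, Stonebridge 0.009, Rivermont 0.003.
Largest remainder: Claybrook receives the extra seat.

Stonebridge 1, Oakdale 1, Claybrook 13, Rivermont 1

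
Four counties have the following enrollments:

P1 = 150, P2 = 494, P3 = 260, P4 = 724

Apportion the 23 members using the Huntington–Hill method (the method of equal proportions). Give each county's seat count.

With divisor 72: modified quotas P1 2.083, P2 6.861, P3 3.611, P4 10.056.
Geometric-mean thresholds: P1 √(2·3)=2.449, P2 √(6·7)=6.481, P3 √(3·4)=3.464, P4 √(10·11)=10.488.
Each quota rounded against its threshold gives P1 2, P2 7, P3 4, P4 10 (total 23).

P1: 2; P2: 7; P3: 4; P4: 10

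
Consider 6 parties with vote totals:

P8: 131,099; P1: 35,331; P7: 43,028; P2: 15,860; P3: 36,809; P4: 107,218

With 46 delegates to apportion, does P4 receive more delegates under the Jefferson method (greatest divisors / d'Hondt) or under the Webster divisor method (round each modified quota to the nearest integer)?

Jefferson: P8 17, P1 4, P7 5, P2 2, P3 4, P4 14.
Webster: P8 17, P1 4, P7 5, P2 2, P3 5, P4 13.
P4 gets 14 under Jefferson and 13 under Webster.

Jefferson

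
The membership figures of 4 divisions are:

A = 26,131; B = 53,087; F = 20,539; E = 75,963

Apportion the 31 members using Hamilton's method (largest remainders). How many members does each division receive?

Standard divisor: 175720 ÷ 31 ≈ 5668.387.
Standard quotas: A 4.6100, B 9.3655, F 3.6234, E 13.4012.
Lower quotas: A 4, B 9, F 3, E 13 (sum 29, leaving 2 seats).
Remainders in descending order: F 0.6234, A 0.6100, E 0.4012, B 0.3655.
The surplus seats go to F, A.

A 5; B 9; F 4; E 13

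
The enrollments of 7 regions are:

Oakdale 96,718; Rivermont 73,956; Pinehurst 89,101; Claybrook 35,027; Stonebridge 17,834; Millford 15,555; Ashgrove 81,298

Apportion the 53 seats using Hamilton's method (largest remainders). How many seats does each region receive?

Oakdale 12, Rivermont 10, Pinehurst 12, Claybrook 5, Stonebridge 2, Millford 2, Ashgrove 10

Total 409489; standard divisor 409489/53 ≈ 7726.208.
Standard quotas: Oakdale 12.5182, Rivermont 9.5721, Pinehurst 11.5323, Claybrook 4.5335, Stonebridge 2.3082, Millford 2.0133, Ashgrove 10.5224.
Lower quotas: Oakdale 12, Rivermont 9, Pinehurst 11, Claybrook 4, Stonebridge 2, Millford 2, Ashgrove 10 (sum 50, leaving 3 seats).
Remainders in descending order: Rivermont 0.5721, Claybrook 0.5335, Pinehurst 0.5323, Ashgrove 0.5224, Oakdale 0.5182, Stonebridge 0.3082, Millford 0.0133.
The surplus seats go to Rivermont, Claybrook, Pinehurst.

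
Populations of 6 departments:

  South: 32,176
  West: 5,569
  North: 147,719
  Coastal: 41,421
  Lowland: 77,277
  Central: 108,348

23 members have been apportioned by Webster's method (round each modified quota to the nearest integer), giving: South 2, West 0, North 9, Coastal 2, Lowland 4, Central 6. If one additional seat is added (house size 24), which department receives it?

Priority for the next seat is population ÷ (current seats + 0.5).
Priorities: South 12870.400, West 11138.000, North 15549.368, Coastal 16568.400, Lowland 17172.667, Central 16668.923.
Highest priority: Lowland.

Lowland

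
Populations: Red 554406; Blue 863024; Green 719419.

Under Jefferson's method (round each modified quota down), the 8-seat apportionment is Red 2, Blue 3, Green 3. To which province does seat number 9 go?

Priority for the next seat is population ÷ (current seats + 1).
Priorities: Red 184802.000, Blue 215756.000, Green 179854.750.
Highest priority: Blue.

Blue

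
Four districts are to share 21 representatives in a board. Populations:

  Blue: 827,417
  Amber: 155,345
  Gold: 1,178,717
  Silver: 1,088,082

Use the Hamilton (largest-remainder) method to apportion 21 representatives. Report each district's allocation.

Blue: 5; Amber: 1; Gold: 8; Silver: 7

The standard divisor is 3249561/21 = 154741.
Standard quotas: Blue 5.3471, Amber 1.0039, Gold 7.6174, Silver 7.0316.
Lower quotas: Blue 5, Amber 1, Gold 7, Silver 7 (sum 20, leaving 1 seat).
Remainders in descending order: Gold 0.6174, Blue 0.3471, Silver 0.0316, Amber 0.0039.
Largest remainder: Gold receives the extra seat.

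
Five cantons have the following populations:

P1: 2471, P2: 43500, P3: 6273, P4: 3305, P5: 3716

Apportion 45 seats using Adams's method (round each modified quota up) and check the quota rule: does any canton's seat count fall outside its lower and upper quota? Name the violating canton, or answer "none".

Standard quotas: P1 1.876, P2 33.030, P3 4.763, P4 2.509, P5 2.822.
Adams allocation: P1 2, P2 32, P3 5, P4 3, P5 3.
P2 has quota 33.030 (lower 33, upper 34) but receives 32 — outside the quota interval.

P2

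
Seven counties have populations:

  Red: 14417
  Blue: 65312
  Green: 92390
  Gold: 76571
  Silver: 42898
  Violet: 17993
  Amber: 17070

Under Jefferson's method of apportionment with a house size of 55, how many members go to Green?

16

Standard divisor 326651/55 ≈ 5939.109; standard quotas: Red 2.427, Blue 10.997, Green 15.556, Gold 12.893, Silver 7.223, Violet 3.030, Amber 2.874.
Rounding down gives 2, 10, 15, 12, 7, 3, 2 = 51 seats, so the divisor must be adjusted.
With modified divisor 5600: modified quotas Red 2.574, Blue 11.663, Green 16.498, Gold 13.673, Silver 7.660, Violet 3.213, Amber 3.048.
Rounding down: Red 2, Blue 11, Green 16, Gold 13, Silver 7, Violet 3, Amber 3 (total 55).
Green receives 16.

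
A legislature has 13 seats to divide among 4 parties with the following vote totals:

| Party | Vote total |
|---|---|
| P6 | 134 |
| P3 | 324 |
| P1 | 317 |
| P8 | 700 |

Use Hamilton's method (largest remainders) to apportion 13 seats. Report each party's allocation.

Standard divisor: 1475 ÷ 13 ≈ 113.462.
Standard quotas: P6 1.181, P3 2.856, P1 2.794, P8 6.169.
Lower quotas: P6 1, P3 2, P1 2, P8 6 (sum 11, leaving 2 seats).
Remainders in descending order: P3 0.856, P1 0.794, P6 0.181, P8 0.169.
Largest remainders: P3, P1 receive the extra seats.

P6: 1, P3: 3, P1: 3, P8: 6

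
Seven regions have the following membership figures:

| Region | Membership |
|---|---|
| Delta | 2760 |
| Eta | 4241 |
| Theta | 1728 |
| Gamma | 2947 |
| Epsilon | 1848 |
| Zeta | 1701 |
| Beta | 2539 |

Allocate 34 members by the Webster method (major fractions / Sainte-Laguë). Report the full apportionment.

Standard divisor 17764/34 ≈ 522.471; standard quotas: Delta 5.283, Eta 8.117, Theta 3.307, Gamma 5.641, Epsilon 3.537, Zeta 3.256, Beta 4.860.
Rounding to the nearest integer gives Delta 5, Eta 8, Theta 3, Gamma 6, Epsilon 4, Zeta 3, Beta 5 — total 34, matching the house size, so no adjustment is needed.

Delta 5, Eta 8, Theta 3, Gamma 6, Epsilon 4, Zeta 3, Beta 5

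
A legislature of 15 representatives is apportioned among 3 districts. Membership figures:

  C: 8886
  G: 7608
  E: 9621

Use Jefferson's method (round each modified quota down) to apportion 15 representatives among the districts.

C 5; G 4; E 6

Standard divisor 26115/15 ≈ 1741; standard quotas: C 5.104, G 4.370, E 5.526.
Rounding down gives 5, 4, 5 = 14 seats, so the divisor must be adjusted.
With modified divisor 1560: modified quotas C 5.696, G 4.877, E 6.167.
Rounding down: C 5, G 4, E 6 (total 15).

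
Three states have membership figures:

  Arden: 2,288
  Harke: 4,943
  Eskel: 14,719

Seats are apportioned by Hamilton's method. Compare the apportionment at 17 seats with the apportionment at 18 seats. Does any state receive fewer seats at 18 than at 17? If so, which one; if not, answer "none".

none

At 17 seats: Arden 2, Harke 4, Eskel 11.
At 18 seats: Arden 2, Harke 4, Eskel 12.
No state's allocation decreased.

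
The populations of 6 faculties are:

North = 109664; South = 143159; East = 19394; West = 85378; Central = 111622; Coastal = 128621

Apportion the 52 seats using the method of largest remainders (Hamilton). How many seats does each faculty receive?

Total 597838; standard divisor 597838/52 ≈ 11496.885.
Standard quotas: North 9.5386, South 12.4520, East 1.6869, West 7.4262, Central 9.7089, Coastal 11.1875.
Lower quotas: North 9, South 12, East 1, West 7, Central 9, Coastal 11 (sum 49, leaving 3 seats).
Remainders in descending order: Central 0.7089, East 0.6869, North 0.5386, South 0.4520, West 0.4262, Coastal 0.1875.
Largest remainders: Central, East, North receive the extra seats.

North: 10, South: 12, East: 2, West: 7, Central: 10, Coastal: 11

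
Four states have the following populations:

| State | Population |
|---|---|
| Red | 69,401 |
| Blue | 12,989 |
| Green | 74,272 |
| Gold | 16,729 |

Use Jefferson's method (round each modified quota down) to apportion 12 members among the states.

Red 5, Blue 1, Green 5, Gold 1

Standard divisor 173391/12 ≈ 14449.25; standard quotas: Red 4.803, Blue 0.899, Green 5.140, Gold 1.158.
Rounding down gives 4, 0, 5, 1 = 10 seats, so the divisor must be adjusted.
With modified divisor 12700: modified quotas Red 5.465, Blue 1.023, Green 5.848, Gold 1.317.
Rounding down: Red 5, Blue 1, Green 5, Gold 1 (total 12).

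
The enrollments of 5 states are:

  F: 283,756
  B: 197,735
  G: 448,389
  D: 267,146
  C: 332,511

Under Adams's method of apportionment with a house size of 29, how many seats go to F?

6

Standard divisor 1529537/29 ≈ 52742.655; standard quotas: F 5.380, B 3.749, G 8.501, D 5.065, C 6.304.
Rounding up gives 6, 4, 9, 6, 7 = 32 seats, so the divisor must be adjusted.
With modified divisor 56400: modified quotas F 5.031, B 3.506, G 7.950, D 4.737, C 5.896.
Rounding up: F 6, B 4, G 8, D 5, C 6 (total 29).
F receives 6.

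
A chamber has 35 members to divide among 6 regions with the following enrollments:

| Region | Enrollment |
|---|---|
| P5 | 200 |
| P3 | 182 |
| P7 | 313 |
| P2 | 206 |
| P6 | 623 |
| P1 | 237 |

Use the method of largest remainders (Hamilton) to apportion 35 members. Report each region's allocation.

Standard divisor: 1761 ÷ 35 ≈ 50.314.
Standard quotas: P5 3.975, P3 3.617, P7 6.221, P2 4.094, P6 12.382, P1 4.710.
Lower quotas: P5 3, P3 3, P7 6, P2 4, P6 12, P1 4 (sum 32, leaving 3 seats).
Remainders in descending order: P5 0.975, P1 0.710, P3 0.617, P6 0.382, P7 0.221, P2 0.094.
Largest remainders: P5, P1, P3 receive the extra seats.

P5=4; P3=4; P7=6; P2=4; P6=12; P1=5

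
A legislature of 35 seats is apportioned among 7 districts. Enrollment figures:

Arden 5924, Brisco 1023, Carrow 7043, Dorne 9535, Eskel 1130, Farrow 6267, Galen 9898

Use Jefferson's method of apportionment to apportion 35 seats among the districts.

Arden=5, Brisco=0, Carrow=6, Dorne=9, Eskel=1, Farrow=5, Galen=9

Standard divisor 40820/35 ≈ 1166.286; standard quotas: Arden 5.079, Brisco 0.877, Carrow 6.039, Dorne 8.176, Eskel 0.969, Farrow 5.373, Galen 8.487.
Rounding down gives 5, 0, 6, 8, 0, 5, 8 = 32 seats, so the divisor must be adjusted.
With modified divisor 1050: modified quotas Arden 5.642, Brisco 0.974, Carrow 6.708, Dorne 9.081, Eskel 1.076, Farrow 5.969, Galen 9.427.
Rounding down: Arden 5, Brisco 0, Carrow 6, Dorne 9, Eskel 1, Farrow 5, Galen 9 (total 35).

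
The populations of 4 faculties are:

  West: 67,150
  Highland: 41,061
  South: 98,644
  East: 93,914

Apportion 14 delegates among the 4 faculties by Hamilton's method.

Standard divisor: 300769 ÷ 14 ≈ 21483.5.
Standard quotas: West 3.1257, Highland 1.9113, South 4.5916, East 4.3714.
Lower quotas: West 3, Highland 1, South 4, East 4 (sum 12, leaving 2 seats).
Remainders in descending order: Highland 0.9113, South 0.5916, East 0.3714, West 0.1257.
Largest remainders: Highland, South receive the extra seats.

West=3, Highland=2, South=5, East=4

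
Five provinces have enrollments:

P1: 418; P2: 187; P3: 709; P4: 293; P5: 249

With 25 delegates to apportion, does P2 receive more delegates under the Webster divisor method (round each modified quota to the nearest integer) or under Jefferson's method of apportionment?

Webster: P1 6, P2 3, P3 9, P4 4, P5 3.
Jefferson: P1 6, P2 2, P3 10, P4 4, P5 3.
P2 gets 3 under Webster and 2 under Jefferson.

Webster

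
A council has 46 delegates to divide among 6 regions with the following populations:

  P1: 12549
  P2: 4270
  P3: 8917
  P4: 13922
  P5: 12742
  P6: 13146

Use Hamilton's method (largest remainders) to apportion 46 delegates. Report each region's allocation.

Standard divisor: 65546 ÷ 46 ≈ 1424.913.
Standard quotas: P1 8.8069, P2 2.9967, P3 6.2579, P4 9.7704, P5 8.9423, P6 9.2258.
Lower quotas: P1 8, P2 2, P3 6, P4 9, P5 8, P6 9 (sum 42, leaving 4 seats).
Remainders in descending order: P2 0.9967, P5 0.9423, P1 0.8069, P4 0.7704, P3 0.2579, P6 0.2258.
Largest remainders: P2, P5, P1, P4 receive the extra seats.

P1=9, P2=3, P3=6, P4=10, P5=9, P6=9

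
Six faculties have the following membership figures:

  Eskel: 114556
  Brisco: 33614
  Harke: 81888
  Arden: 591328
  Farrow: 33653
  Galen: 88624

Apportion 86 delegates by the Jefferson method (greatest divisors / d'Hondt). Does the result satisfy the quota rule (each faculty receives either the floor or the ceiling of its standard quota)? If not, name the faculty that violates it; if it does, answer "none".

Arden

Standard quotas: Eskel 10.440, Brisco 3.063, Harke 7.463, Arden 53.890, Farrow 3.067, Galen 8.077.
Jefferson allocation: Eskel 10, Brisco 3, Harke 7, Arden 55, Farrow 3, Galen 8.
Arden has quota 53.890 (lower 53, upper 54) but receives 55 — outside the quota interval.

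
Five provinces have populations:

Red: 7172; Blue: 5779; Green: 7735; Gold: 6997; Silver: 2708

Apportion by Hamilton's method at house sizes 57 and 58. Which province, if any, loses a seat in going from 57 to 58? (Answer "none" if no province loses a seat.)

At 57 seats: Red 13, Blue 11, Green 15, Gold 13, Silver 5.
At 58 seats: Red 14, Blue 11, Green 15, Gold 13, Silver 5.
No province's allocation decreased.

none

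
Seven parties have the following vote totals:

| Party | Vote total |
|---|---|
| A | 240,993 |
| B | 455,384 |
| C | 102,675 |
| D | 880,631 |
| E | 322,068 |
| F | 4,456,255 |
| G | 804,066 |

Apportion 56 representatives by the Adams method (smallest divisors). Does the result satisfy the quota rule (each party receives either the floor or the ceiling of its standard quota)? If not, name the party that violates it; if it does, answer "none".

Standard quotas: A 1.858, B 3.512, C 0.792, D 6.791, E 2.484, F 34.364, G 6.200.
Adams allocation: A 2, B 4, C 1, D 7, E 3, F 33, G 6.
F has quota 34.364 (lower 34, upper 35) but receives 33 — outside the quota interval.

F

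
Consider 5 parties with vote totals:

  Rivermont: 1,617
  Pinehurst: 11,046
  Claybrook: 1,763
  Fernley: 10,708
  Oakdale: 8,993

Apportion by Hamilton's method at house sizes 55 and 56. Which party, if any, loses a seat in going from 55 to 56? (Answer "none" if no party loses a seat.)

At 55 seats: Rivermont 3, Pinehurst 18, Claybrook 3, Fernley 17, Oakdale 14.
At 56 seats: Rivermont 3, Pinehurst 18, Claybrook 3, Fernley 17, Oakdale 15.
No party's allocation decreased.

none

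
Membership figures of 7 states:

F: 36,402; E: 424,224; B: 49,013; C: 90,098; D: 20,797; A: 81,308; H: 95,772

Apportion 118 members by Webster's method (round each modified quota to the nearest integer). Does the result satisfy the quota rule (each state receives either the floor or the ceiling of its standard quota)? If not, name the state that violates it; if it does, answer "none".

Standard quotas: F 5.385, E 62.760, B 7.251, C 13.329, D 3.077, A 12.029, H 14.169.
Webster allocation: F 5, E 64, B 7, C 13, D 3, A 12, H 14.
E has quota 62.760 (lower 62, upper 63) but receives 64 — outside the quota interval.

E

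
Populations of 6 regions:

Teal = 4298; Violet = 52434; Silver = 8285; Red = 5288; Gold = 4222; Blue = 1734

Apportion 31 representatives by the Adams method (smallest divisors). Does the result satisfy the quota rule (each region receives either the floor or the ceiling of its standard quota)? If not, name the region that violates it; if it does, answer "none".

Standard quotas: Teal 1.747, Violet 21.314, Silver 3.368, Red 2.150, Gold 1.716, Blue 0.705.
Adams allocation: Teal 2, Violet 20, Silver 4, Red 2, Gold 2, Blue 1.
Violet has quota 21.314 (lower 21, upper 22) but receives 20 — outside the quota interval.

Violet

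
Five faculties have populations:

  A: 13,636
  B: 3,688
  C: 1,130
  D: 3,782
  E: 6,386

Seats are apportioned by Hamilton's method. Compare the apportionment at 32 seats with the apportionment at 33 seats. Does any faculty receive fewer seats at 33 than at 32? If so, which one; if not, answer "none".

C

At 32 seats: A 15, B 4, C 2, D 4, E 7.
At 33 seats: A 16, B 4, C 1, D 4, E 8.
C drops from 2 to 1.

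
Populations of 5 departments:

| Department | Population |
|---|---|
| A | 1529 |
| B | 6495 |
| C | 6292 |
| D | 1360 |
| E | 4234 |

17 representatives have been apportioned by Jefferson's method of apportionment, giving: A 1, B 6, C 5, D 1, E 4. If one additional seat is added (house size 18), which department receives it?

C

Priority for the next seat is population ÷ (current seats + 1).
Priorities: A 764.500, B 927.857, C 1048.667, D 680.000, E 846.800.
Highest priority: C.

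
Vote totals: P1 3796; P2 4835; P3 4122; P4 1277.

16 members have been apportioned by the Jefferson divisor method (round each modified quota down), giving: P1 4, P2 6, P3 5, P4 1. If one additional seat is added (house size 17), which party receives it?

Priority for the next seat is population ÷ (current seats + 1).
Priorities: P1 759.200, P2 690.714, P3 687.000, P4 638.500.
Highest priority: P1.

P1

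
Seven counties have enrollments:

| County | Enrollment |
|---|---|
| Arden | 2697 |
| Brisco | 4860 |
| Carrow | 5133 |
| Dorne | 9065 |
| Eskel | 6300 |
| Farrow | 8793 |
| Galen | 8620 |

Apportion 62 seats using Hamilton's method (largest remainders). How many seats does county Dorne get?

Standard divisor: 45468 ÷ 62 ≈ 733.355.
Standard quotas: Arden 3.6776, Brisco 6.6271, Carrow 6.9993, Dorne 12.3610, Eskel 8.5907, Farrow 11.9901, Galen 11.7542.
Lower quotas: Arden 3, Brisco 6, Carrow 6, Dorne 12, Eskel 8, Farrow 11, Galen 11 (sum 57, leaving 5 seats).
Remainders in descending order: Carrow 0.9993, Farrow 0.9901, Galen 0.7542, Arden 0.6776, Brisco 0.6271, Eskel 0.5907, Dorne 0.3610.
Largest remainders: Carrow, Farrow, Galen, Arden, Brisco receive the extra seats.
Dorne receives 12.

12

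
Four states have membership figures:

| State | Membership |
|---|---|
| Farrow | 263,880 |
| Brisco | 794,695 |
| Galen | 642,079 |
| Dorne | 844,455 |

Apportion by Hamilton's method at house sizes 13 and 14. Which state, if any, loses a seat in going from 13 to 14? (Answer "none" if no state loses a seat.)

Farrow

At 13 seats: Farrow 2, Brisco 4, Galen 3, Dorne 4.
At 14 seats: Farrow 1, Brisco 4, Galen 4, Dorne 5.
Farrow drops from 2 to 1.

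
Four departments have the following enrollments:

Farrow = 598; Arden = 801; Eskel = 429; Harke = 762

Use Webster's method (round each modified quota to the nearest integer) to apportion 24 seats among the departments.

Farrow 6, Arden 7, Eskel 4, Harke 7

Standard divisor 2590/24 ≈ 107.917; standard quotas: Farrow 5.541, Arden 7.422, Eskel 3.975, Harke 7.061.
Rounding to the nearest integer gives Farrow 6, Arden 7, Eskel 4, Harke 7 — total 24, matching the house size, so no adjustment is needed.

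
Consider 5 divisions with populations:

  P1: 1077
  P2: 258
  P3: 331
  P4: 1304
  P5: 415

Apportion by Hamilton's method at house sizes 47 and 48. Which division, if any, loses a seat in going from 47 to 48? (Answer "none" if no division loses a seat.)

none

At 47 seats: P1 15, P2 3, P3 5, P4 18, P5 6.
At 48 seats: P1 15, P2 4, P3 5, P4 18, P5 6.
No division's allocation decreased.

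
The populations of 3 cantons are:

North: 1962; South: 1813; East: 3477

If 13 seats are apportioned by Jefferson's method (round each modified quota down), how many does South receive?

3

Standard divisor 7252/13 ≈ 557.846; standard quotas: North 3.517, South 3.250, East 6.233.
Rounding down gives 3, 3, 6 = 12 seats, so the divisor must be adjusted.
With modified divisor 494: modified quotas North 3.972, South 3.670, East 7.038.
Rounding down: North 3, South 3, East 7 (total 13).
South receives 3.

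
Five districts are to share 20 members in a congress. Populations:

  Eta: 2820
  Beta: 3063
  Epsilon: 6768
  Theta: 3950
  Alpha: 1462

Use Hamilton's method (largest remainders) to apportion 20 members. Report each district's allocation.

Eta: 3, Beta: 3, Epsilon: 8, Theta: 4, Alpha: 2

The standard divisor is 18063/20 ≈ 903.15.
Standard quotas: Eta 3.1224, Beta 3.3915, Epsilon 7.4938, Theta 4.3736, Alpha 1.6188.
Lower quotas: Eta 3, Beta 3, Epsilon 7, Theta 4, Alpha 1 (sum 18, leaving 2 seats).
Remainders in descending order: Alpha 0.6188, Epsilon 0.4938, Beta 0.3915, Theta 0.3736, Eta 0.1224.
The surplus seats go to Alpha, Epsilon.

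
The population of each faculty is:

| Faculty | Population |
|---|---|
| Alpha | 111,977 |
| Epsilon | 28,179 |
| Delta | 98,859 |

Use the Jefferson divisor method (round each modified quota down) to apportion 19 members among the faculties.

Alpha 9, Epsilon 2, Delta 8

Standard divisor 239015/19 ≈ 12579.737; standard quotas: Alpha 8.901, Epsilon 2.240, Delta 7.859.
Rounding down gives 8, 2, 7 = 17 seats, so the divisor must be adjusted.
With modified divisor 11800: modified quotas Alpha 9.490, Epsilon 2.388, Delta 8.378.
Rounding down: Alpha 9, Epsilon 2, Delta 8 (total 19).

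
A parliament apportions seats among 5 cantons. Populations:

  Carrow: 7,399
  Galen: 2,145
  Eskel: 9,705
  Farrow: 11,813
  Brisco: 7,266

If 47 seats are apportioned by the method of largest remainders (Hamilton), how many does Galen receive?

3

Standard divisor: 38328 ÷ 47 ≈ 815.489.
Standard quotas: Carrow 9.0731, Galen 2.6303, Eskel 11.9008, Farrow 14.4858, Brisco 8.9100.
Lower quotas: Carrow 9, Galen 2, Eskel 11, Farrow 14, Brisco 8 (sum 44, leaving 3 seats).
Remainders in descending order: Brisco 0.9100, Eskel 0.9008, Galen 0.6303, Farrow 0.4858, Carrow 0.0731.
Largest remainders: Brisco, Eskel, Galen receive the extra seats.
Galen receives 3.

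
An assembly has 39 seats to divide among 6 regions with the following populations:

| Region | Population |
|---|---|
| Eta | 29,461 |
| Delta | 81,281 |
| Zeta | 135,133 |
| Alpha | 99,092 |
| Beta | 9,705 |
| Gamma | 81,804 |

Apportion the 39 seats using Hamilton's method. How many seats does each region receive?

Eta 3; Delta 7; Zeta 12; Alpha 9; Beta 1; Gamma 7

Total 436476; standard divisor 436476/39 ≈ 11191.692.
Standard quotas: Eta 2.6324, Delta 7.2626, Zeta 12.0744, Alpha 8.8541, Beta 0.8672, Gamma 7.3094.
Lower quotas: Eta 2, Delta 7, Zeta 12, Alpha 8, Beta 0, Gamma 7 (sum 36, leaving 3 seats).
Remainders in descending order: Beta 0.8672, Alpha 0.8541, Eta 0.6324, Gamma 0.3094, Delta 0.2626, Zeta 0.0744.
Largest remainders: Beta, Alpha, Eta receive the extra seats.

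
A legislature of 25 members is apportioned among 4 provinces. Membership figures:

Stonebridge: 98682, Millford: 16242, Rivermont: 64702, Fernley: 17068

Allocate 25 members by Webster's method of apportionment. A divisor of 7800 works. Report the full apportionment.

With modified divisor 7800: modified quotas Stonebridge 12.652, Millford 2.082, Rivermont 8.295, Fernley 2.188.
Rounding to the nearest integer: Stonebridge 13, Millford 2, Rivermont 8, Fernley 2 (total 25).

Stonebridge 13, Millford 2, Rivermont 8, Fernley 2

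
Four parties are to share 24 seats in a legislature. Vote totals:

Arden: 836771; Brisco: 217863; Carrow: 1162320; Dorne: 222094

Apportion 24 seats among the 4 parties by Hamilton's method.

Total 2439048; standard divisor 2439048/24 = 101627.
Standard quotas: Arden 8.2337, Brisco 2.1438, Carrow 11.4371, Dorne 2.1854.
Lower quotas: Arden 8, Brisco 2, Carrow 11, Dorne 2 (sum 23, leaving 1 seat).
Remainders in descending order: Carrow 0.4371, Arden 0.2337, Dorne 0.1854, Brisco 0.1438.
Largest remainder: Carrow receives the extra seat.

Arden: 8, Brisco: 2, Carrow: 12, Dorne: 2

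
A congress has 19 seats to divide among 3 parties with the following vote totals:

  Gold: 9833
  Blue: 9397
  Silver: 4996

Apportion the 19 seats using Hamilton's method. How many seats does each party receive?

Total 24226; standard divisor 24226/19 ≈ 1275.053.
Standard quotas: Gold 7.7118, Blue 7.3699, Silver 3.9183.
Lower quotas: Gold 7, Blue 7, Silver 3 (sum 17, leaving 2 seats).
Remainders in descending order: Silver 0.9183, Gold 0.7118, Blue 0.3699.
The surplus seats go to Silver, Gold.

Gold=8, Blue=7, Silver=4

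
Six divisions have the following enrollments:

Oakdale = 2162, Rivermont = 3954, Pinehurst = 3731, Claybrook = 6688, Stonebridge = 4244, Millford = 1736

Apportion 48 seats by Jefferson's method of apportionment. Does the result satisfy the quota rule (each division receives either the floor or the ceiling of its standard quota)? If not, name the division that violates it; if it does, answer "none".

Standard quotas: Oakdale 4.609, Rivermont 8.430, Pinehurst 7.954, Claybrook 14.258, Stonebridge 9.048, Millford 3.701.
Jefferson allocation: Oakdale 4, Rivermont 9, Pinehurst 8, Claybrook 15, Stonebridge 9, Millford 3.
Every allocation lies between the lower and upper quota.

none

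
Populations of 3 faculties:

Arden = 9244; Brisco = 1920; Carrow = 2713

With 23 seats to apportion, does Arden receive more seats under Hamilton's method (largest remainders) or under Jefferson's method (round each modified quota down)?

Hamilton: Arden 15, Brisco 3, Carrow 5.
Jefferson: Arden 16, Brisco 3, Carrow 4.
Arden gets 15 under Hamilton and 16 under Jefferson.

Jefferson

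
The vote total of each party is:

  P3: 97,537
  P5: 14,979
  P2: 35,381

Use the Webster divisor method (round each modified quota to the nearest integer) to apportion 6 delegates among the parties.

P3 4; P5 1; P2 1

Standard divisor 147897/6 ≈ 24649.5; standard quotas: P3 3.957, P5 0.608, P2 1.435.
Rounding to the nearest integer gives P3 4, P5 1, P2 1 — total 6, matching the house size, so no adjustment is needed.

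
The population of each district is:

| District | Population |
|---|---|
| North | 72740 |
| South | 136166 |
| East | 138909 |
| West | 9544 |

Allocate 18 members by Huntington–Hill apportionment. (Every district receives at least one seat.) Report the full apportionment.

With divisor 21005: modified quotas North 3.463, South 6.483, East 6.613, West 0.454.
Geometric-mean thresholds: North √(3·4)=3.464, South √(6·7)=6.481, East √(6·7)=6.481, West (min 1).
Each quota rounded against its threshold gives North 3, South 7, East 7, West 1 (total 18).

North 3, South 7, East 7, West 1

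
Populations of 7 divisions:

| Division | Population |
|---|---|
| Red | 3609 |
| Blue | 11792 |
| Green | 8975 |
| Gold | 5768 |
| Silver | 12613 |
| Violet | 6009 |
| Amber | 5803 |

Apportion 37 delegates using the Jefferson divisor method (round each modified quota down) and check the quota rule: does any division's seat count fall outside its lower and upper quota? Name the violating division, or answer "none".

none

Standard quotas: Red 2.447, Blue 7.995, Green 6.085, Gold 3.911, Silver 8.552, Violet 4.074, Amber 3.935.
Jefferson allocation: Red 2, Blue 8, Green 6, Gold 4, Silver 9, Violet 4, Amber 4.
Every allocation lies between the lower and upper quota.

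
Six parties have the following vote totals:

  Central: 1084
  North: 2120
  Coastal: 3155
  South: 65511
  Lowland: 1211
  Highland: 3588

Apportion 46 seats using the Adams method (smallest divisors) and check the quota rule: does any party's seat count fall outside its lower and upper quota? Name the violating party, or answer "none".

South

Standard quotas: Central 0.650, North 1.272, Coastal 1.893, South 39.305, Lowland 0.727, Highland 2.153.
Adams allocation: Central 1, North 2, Coastal 2, South 37, Lowland 1, Highland 3.
South has quota 39.305 (lower 39, upper 40) but receives 37 — outside the quota interval.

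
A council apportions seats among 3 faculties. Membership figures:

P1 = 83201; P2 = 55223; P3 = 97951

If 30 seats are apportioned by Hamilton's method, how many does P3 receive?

Total 236375; standard divisor 236375/30 ≈ 7879.167.
Standard quotas: P1 10.5596, P2 7.0087, P3 12.4316.
Lower quotas: P1 10, P2 7, P3 12 (sum 29, leaving 1 seat).
Remainders in descending order: P1 0.5596, P3 0.4316, P2 0.0087.
Largest remainder: P1 receives the extra seat.
P3 receives 12.

12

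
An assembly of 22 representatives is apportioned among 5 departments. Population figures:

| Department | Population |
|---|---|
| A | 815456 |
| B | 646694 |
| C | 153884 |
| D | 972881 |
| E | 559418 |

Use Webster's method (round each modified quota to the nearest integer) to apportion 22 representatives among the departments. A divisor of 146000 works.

With modified divisor 146000: modified quotas A 5.585, B 4.429, C 1.054, D 6.664, E 3.832.
Rounding to the nearest integer: A 6, B 4, C 1, D 7, E 4 (total 22).

A 6, B 4, C 1, D 7, E 4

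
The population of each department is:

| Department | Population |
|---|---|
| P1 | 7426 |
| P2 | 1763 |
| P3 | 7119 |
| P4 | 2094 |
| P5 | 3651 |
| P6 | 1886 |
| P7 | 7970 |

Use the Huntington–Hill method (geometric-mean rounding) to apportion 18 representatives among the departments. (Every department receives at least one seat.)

With divisor 1721: modified quotas P1 4.315, P2 1.024, P3 4.137, P4 1.217, P5 2.121, P6 1.096, P7 4.631.
Geometric-mean thresholds: P1 √(4·5)=4.472, P2 √(1·2)=1.414, P3 √(4·5)=4.472, P4 √(1·2)=1.414, P5 √(2·3)=2.449, P6 √(1·2)=1.414, P7 √(4·5)=4.472.
Each quota rounded against its threshold gives P1 4, P2 1, P3 4, P4 1, P5 2, P6 1, P7 5 (total 18).

P1: 4; P2: 1; P3: 4; P4: 1; P5: 2; P6: 1; P7: 5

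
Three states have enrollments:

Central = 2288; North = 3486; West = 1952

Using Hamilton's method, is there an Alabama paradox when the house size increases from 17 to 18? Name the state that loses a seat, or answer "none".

At 17 seats: Central 5, North 8, West 4.
At 18 seats: Central 5, North 8, West 5.
No state's allocation decreased.

none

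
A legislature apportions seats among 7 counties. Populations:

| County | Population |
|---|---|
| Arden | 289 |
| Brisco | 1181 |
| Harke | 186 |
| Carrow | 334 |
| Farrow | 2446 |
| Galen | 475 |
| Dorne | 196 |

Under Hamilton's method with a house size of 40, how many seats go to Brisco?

9

Total 5107; standard divisor 5107/40 ≈ 127.675.
Standard quotas: Arden 2.264, Brisco 9.250, Harke 1.457, Carrow 2.616, Farrow 19.158, Galen 3.720, Dorne 1.535.
Lower quotas: Arden 2, Brisco 9, Harke 1, Carrow 2, Farrow 19, Galen 3, Dorne 1 (sum 37, leaving 3 seats).
Remainders in descending order: Galen 0.720, Carrow 0.616, Dorne 0.535, Harke 0.457, Arden 0.264, Brisco 0.250, Farrow 0.158.
The surplus seats go to Galen, Carrow, Dorne.
Brisco receives 9.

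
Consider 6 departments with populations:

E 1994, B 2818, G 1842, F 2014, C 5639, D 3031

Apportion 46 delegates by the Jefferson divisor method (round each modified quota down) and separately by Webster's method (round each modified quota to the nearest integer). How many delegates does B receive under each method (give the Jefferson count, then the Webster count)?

7 and 8

Jefferson: E 5, B 7, G 5, F 5, C 16, D 8.
Webster: E 5, B 8, G 5, F 5, C 15, D 8.
B gets 7 under Jefferson and 8 under Webster.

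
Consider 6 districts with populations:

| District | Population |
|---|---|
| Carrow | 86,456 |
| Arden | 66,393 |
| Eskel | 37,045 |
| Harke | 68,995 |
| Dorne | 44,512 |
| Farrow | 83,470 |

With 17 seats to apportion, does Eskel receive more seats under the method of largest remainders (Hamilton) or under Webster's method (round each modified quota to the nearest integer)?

Webster

Hamilton: Carrow 4, Arden 3, Eskel 1, Harke 3, Dorne 2, Farrow 4.
Webster: Carrow 4, Arden 3, Eskel 2, Harke 3, Dorne 2, Farrow 3.
Eskel gets 1 under Hamilton and 2 under Webster.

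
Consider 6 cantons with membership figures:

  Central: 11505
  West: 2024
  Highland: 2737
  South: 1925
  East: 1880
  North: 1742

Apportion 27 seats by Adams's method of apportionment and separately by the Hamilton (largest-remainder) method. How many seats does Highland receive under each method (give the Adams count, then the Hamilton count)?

3 and 4

Adams: Central 13, West 3, Highland 3, South 3, East 3, North 2.
Hamilton: Central 14, West 3, Highland 4, South 2, East 2, North 2.
Highland gets 3 under Adams and 4 under Hamilton.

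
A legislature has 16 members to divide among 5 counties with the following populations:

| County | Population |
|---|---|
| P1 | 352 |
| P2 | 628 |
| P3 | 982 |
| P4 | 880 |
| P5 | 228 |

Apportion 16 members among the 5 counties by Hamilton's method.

Standard divisor: 3070 ÷ 16 ≈ 191.875.
Standard quotas: P1 1.835, P2 3.273, P3 5.118, P4 4.586, P5 1.188.
Lower quotas: P1 1, P2 3, P3 5, P4 4, P5 1 (sum 14, leaving 2 seats).
Remainders in descending order: P1 0.835, P4 0.586, P2 0.273, P5 0.188, P3 0.118.
Largest remainders: P1, P4 receive the extra seats.

P1=2, P2=3, P3=5, P4=5, P5=1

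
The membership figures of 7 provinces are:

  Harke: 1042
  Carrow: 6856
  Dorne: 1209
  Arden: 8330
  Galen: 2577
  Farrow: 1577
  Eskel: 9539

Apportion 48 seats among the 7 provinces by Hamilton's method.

Standard divisor: 31130 ÷ 48 ≈ 648.542.
Standard quotas: Harke 1.6067, Carrow 10.5714, Dorne 1.8642, Arden 12.8442, Galen 3.9735, Farrow 2.4316, Eskel 14.7084.
Lower quotas: Harke 1, Carrow 10, Dorne 1, Arden 12, Galen 3, Farrow 2, Eskel 14 (sum 43, leaving 5 seats).
Remainders in descending order: Galen 0.9735, Dorne 0.8642, Arden 0.8442, Eskel 0.7084, Harke 0.6067, Carrow 0.5714, Farrow 0.4316.
The surplus seats go to Galen, Dorne, Arden, Eskel, Harke.

Harke 2, Carrow 10, Dorne 2, Arden 13, Galen 4, Farrow 2, Eskel 15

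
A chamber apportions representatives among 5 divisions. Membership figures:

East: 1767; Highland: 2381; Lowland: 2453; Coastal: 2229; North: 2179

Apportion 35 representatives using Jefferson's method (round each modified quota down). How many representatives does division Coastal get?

Standard divisor 11009/35 ≈ 314.543; standard quotas: East 5.618, Highland 7.570, Lowland 7.799, Coastal 7.086, North 6.928.
Rounding down gives 5, 7, 7, 7, 6 = 32 seats, so the divisor must be adjusted.
With modified divisor 296: modified quotas East 5.970, Highland 8.044, Lowland 8.287, Coastal 7.530, North 7.361.
Rounding down: East 5, Highland 8, Lowland 8, Coastal 7, North 7 (total 35).
Coastal receives 7.

7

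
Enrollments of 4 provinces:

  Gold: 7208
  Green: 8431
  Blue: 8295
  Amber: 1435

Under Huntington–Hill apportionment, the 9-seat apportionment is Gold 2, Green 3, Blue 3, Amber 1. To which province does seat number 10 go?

Priority for the next seat is population ÷ (√(s·(s+1))).
Priorities: Gold 2942.654, Green 2433.820, Blue 2394.560, Amber 1014.698.
Highest priority: Gold.

Gold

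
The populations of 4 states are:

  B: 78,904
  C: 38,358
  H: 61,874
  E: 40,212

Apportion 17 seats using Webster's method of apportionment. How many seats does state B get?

Standard divisor 219348/17 ≈ 12902.824; standard quotas: B 6.115, C 2.973, H 4.795, E 3.117.
Rounding to the nearest integer gives B 6, C 3, H 5, E 3 — total 17, matching the house size, so no adjustment is needed.
B receives 6.

6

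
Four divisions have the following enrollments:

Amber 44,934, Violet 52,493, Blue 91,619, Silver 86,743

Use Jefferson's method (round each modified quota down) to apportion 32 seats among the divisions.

Standard divisor 275789/32 ≈ 8618.406; standard quotas: Amber 5.214, Violet 6.091, Blue 10.631, Silver 10.065.
Rounding down gives 5, 6, 10, 10 = 31 seats, so the divisor must be adjusted.
With modified divisor 8100: modified quotas Amber 5.547, Violet 6.481, Blue 11.311, Silver 10.709.
Rounding down: Amber 5, Violet 6, Blue 11, Silver 10 (total 32).

Amber: 5; Violet: 6; Blue: 11; Silver: 10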